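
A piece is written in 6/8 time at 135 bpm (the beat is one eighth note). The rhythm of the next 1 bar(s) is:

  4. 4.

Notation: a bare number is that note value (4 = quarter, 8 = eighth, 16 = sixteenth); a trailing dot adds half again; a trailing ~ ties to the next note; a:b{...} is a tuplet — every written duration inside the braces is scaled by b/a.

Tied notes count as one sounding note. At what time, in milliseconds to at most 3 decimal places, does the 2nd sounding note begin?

1. 0.0ms @ 0 + 1333.333ms (3)
2. 1333.333ms @ 3 + 1333.333ms (3)

note 2 onset = 3b = 1333.333ms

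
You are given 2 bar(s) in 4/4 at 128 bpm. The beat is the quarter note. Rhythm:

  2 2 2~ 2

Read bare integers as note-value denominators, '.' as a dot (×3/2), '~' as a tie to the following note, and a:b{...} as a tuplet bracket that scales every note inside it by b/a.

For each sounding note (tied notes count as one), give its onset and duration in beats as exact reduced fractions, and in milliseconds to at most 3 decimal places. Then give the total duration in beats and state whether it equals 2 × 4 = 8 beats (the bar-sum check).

1) 0.0ms=0b +937.5ms=2b
2) 937.5ms=2b +937.5ms=2b
3) 1875.0ms=4b +1875.0ms=4b
Σ=8b of 8 (128bpm 4/4) — PASS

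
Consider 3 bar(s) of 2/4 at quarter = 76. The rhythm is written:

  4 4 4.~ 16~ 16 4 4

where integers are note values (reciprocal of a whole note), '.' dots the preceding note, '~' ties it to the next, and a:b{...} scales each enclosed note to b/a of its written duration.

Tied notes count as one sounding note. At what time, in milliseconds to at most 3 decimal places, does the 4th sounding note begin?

1. 0.0ms @ 0 + 789.474ms (1)
2. 789.474ms @ 1 + 789.474ms (1)
3. 1578.947ms @ 2 + 1578.947ms (2)
4. 3157.895ms @ 4 + 789.474ms (1)
5. 3947.368ms @ 5 + 789.474ms (1)

note 4 onset = 4b = 3157.895ms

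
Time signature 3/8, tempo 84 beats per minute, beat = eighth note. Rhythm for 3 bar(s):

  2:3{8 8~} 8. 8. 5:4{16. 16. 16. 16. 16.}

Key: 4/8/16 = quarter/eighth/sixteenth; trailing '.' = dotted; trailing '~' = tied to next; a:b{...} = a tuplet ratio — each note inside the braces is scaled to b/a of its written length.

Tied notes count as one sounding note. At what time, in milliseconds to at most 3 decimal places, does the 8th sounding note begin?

1. 0.0ms @ 0 + 1071.429ms (3/2)
2. 1071.429ms @ 3/2 + 2142.857ms (3)
3. 3214.286ms @ 9/2 + 1071.429ms (3/2)
4. 4285.714ms @ 6 + 428.571ms (3/5)
5. 4714.286ms @ 33/5 + 428.571ms (3/5)
6. 5142.857ms @ 36/5 + 428.571ms (3/5)
7. 5571.429ms @ 39/5 + 428.571ms (3/5)
8. 6000.0ms @ 42/5 + 428.571ms (3/5)

note 8 onset = 42/5b = 6000.0ms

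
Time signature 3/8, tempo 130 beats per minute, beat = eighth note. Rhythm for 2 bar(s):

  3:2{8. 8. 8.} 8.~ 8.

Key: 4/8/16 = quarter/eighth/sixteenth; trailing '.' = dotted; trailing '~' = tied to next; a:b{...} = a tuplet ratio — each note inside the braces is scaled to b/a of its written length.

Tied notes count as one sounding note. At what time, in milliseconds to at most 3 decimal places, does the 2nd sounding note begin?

note 2 onset = 1b = 461.538ms

1. 0.0ms @ 0 + 461.538ms (1)
2. 461.538ms @ 1 + 461.538ms (1)
3. 923.077ms @ 2 + 461.538ms (1)
4. 1384.615ms @ 3 + 1384.615ms (3)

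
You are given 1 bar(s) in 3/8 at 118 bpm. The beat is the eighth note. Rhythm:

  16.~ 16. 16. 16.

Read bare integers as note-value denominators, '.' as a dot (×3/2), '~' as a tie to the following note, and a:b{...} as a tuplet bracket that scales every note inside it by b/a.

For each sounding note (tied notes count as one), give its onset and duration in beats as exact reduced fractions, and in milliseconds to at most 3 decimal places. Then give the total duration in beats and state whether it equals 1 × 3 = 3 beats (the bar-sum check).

1) 0.0ms=0b +762.712ms=3/2b
2) 762.712ms=3/2b +381.356ms=3/4b
3) 1144.068ms=9/4b +381.356ms=3/4b
Σ=3b of 3 (118bpm 3/8) — PASS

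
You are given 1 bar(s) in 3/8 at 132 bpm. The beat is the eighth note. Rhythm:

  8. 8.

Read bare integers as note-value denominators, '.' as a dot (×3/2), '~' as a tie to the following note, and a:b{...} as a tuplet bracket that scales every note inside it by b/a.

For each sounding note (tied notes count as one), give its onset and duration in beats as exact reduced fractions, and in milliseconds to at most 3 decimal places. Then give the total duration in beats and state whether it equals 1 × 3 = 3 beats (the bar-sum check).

1) 0.0ms=0b +681.818ms=3/2b
2) 681.818ms=3/2b +681.818ms=3/2b
Σ=3b of 3 (132bpm 3/8) — PASS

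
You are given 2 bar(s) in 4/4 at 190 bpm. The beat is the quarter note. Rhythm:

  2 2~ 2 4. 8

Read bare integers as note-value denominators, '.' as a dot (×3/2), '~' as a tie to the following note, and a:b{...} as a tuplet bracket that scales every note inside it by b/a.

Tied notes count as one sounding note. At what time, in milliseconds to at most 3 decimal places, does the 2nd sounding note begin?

note 2 onset = 2b = 631.579ms

1. 0.0ms @ 0 + 631.579ms (2)
2. 631.579ms @ 2 + 1263.158ms (4)
3. 1894.737ms @ 6 + 473.684ms (3/2)
4. 2368.421ms @ 15/2 + 157.895ms (1/2)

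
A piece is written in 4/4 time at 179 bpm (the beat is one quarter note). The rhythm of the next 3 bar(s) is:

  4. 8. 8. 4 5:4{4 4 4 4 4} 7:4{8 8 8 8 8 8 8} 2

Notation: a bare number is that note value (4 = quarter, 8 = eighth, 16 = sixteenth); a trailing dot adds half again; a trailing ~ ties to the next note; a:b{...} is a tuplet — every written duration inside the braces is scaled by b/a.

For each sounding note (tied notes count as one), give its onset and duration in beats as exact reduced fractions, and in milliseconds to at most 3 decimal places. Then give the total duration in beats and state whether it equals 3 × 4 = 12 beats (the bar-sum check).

1) 0.0ms=0b +502.793ms=3/2b
2) 502.793ms=3/2b +251.397ms=3/4b
3) 754.19ms=9/4b +251.397ms=3/4b
4) 1005.587ms=3b +335.196ms=1b
5) 1340.782ms=4b +268.156ms=4/5b
6) 1608.939ms=24/5b +268.156ms=4/5b
7) 1877.095ms=28/5b +268.156ms=4/5b
8) 2145.251ms=32/5b +268.156ms=4/5b
9) 2413.408ms=36/5b +268.156ms=4/5b
10) 2681.564ms=8b +95.77ms=2/7b
11) 2777.334ms=58/7b +95.77ms=2/7b
12) 2873.105ms=60/7b +95.77ms=2/7b
13) 2968.875ms=62/7b +95.77ms=2/7b
14) 3064.645ms=64/7b +95.77ms=2/7b
15) 3160.415ms=66/7b +95.77ms=2/7b
16) 3256.185ms=68/7b +95.77ms=2/7b
17) 3351.955ms=10b +670.391ms=2b
Σ=12b of 12 (179bpm 4/4) — PASS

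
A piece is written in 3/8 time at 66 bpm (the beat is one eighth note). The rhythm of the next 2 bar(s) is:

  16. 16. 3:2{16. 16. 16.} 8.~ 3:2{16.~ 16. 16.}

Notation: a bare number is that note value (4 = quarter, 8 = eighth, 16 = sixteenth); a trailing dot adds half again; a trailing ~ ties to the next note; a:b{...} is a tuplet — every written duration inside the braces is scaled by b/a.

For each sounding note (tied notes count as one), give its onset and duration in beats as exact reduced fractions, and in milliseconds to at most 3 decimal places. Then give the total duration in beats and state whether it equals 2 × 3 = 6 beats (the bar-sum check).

1) 0.0ms=0b +681.818ms=3/4b
2) 681.818ms=3/4b +681.818ms=3/4b
3) 1363.636ms=3/2b +454.545ms=1/2b
4) 1818.182ms=2b +454.545ms=1/2b
5) 2272.727ms=5/2b +454.545ms=1/2b
6) 2727.273ms=3b +2272.727ms=5/2b
7) 5000.0ms=11/2b +454.545ms=1/2b
Σ=6b of 6 (66bpm 3/8) — PASS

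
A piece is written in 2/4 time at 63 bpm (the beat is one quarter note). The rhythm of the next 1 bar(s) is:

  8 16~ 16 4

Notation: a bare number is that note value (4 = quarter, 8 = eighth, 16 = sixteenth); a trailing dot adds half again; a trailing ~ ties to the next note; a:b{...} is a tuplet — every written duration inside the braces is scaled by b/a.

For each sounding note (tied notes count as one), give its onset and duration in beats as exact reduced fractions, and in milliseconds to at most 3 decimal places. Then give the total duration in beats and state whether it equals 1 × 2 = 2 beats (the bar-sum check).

1) 0.0ms=0b +476.19ms=1/2b
2) 476.19ms=1/2b +476.19ms=1/2b
3) 952.381ms=1b +952.381ms=1b
Σ=2b of 2 (63bpm 2/4) — PASS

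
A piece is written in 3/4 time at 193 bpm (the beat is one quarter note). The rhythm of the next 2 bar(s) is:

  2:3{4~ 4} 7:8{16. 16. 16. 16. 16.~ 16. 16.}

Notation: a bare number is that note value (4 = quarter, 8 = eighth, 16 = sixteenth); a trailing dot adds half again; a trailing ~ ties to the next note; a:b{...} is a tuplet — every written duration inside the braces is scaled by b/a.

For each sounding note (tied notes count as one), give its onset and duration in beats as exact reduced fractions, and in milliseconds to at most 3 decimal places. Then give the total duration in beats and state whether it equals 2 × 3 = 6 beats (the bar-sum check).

1) 0.0ms=0b +932.642ms=3b
2) 932.642ms=3b +133.235ms=3/7b
3) 1065.877ms=24/7b +133.235ms=3/7b
4) 1199.112ms=27/7b +133.235ms=3/7b
5) 1332.346ms=30/7b +133.235ms=3/7b
6) 1465.581ms=33/7b +266.469ms=6/7b
7) 1732.05ms=39/7b +133.235ms=3/7b
Σ=6b of 6 (193bpm 3/4) — PASS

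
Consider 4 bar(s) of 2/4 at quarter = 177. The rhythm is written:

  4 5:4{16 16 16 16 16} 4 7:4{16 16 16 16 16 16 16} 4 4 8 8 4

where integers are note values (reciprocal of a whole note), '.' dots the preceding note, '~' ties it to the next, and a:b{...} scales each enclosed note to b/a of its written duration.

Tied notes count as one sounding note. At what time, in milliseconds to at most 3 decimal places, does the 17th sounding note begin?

1. 0.0ms @ 0 + 338.983ms (1)
2. 338.983ms @ 1 + 67.797ms (1/5)
3. 406.78ms @ 6/5 + 67.797ms (1/5)
4. 474.576ms @ 7/5 + 67.797ms (1/5)
5. 542.373ms @ 8/5 + 67.797ms (1/5)
6. 610.169ms @ 9/5 + 67.797ms (1/5)
7. 677.966ms @ 2 + 338.983ms (1)
8. 1016.949ms @ 3 + 48.426ms (1/7)
9. 1065.375ms @ 22/7 + 48.426ms (1/7)
10. 1113.801ms @ 23/7 + 48.426ms (1/7)
11. 1162.228ms @ 24/7 + 48.426ms (1/7)
12. 1210.654ms @ 25/7 + 48.426ms (1/7)
13. 1259.08ms @ 26/7 + 48.426ms (1/7)
14. 1307.506ms @ 27/7 + 48.426ms (1/7)
15. 1355.932ms @ 4 + 338.983ms (1)
16. 1694.915ms @ 5 + 338.983ms (1)
17. 2033.898ms @ 6 + 169.492ms (1/2)
18. 2203.39ms @ 13/2 + 169.492ms (1/2)
19. 2372.881ms @ 7 + 338.983ms (1)

note 17 onset = 6b = 2033.898ms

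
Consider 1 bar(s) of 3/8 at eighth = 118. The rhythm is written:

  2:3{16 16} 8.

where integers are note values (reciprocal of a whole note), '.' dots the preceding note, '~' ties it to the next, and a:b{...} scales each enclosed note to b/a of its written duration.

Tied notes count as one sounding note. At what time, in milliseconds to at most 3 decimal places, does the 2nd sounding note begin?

1. 0.0ms @ 0 + 381.356ms (3/4)
2. 381.356ms @ 3/4 + 381.356ms (3/4)
3. 762.712ms @ 3/2 + 762.712ms (3/2)

note 2 onset = 3/4b = 381.356ms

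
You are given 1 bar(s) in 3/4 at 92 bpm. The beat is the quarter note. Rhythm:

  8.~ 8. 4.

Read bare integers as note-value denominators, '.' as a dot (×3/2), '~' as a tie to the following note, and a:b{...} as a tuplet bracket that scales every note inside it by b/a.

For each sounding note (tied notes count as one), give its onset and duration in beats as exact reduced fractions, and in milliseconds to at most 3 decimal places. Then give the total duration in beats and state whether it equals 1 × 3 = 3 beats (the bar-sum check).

1) 0.0ms=0b +978.261ms=3/2b
2) 978.261ms=3/2b +978.261ms=3/2b
Σ=3b of 3 (92bpm 3/4) — PASS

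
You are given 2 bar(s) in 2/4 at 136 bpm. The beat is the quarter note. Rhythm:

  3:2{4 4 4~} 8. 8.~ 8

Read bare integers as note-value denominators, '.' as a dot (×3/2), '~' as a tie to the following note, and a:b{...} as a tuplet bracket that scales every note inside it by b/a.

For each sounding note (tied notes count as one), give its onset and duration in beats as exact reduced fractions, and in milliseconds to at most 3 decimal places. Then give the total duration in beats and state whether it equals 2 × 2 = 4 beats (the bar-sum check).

1) 0.0ms=0b +294.118ms=2/3b
2) 294.118ms=2/3b +294.118ms=2/3b
3) 588.235ms=4/3b +625.0ms=17/12b
4) 1213.235ms=11/4b +551.471ms=5/4b
Σ=4b of 4 (136bpm 2/4) — PASS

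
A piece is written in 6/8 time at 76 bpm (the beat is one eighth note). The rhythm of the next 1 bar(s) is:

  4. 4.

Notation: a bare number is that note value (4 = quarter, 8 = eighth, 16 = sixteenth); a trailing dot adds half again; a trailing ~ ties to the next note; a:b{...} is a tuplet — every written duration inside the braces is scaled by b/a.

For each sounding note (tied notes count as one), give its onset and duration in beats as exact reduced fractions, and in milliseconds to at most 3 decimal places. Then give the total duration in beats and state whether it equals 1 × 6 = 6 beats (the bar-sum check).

1) 0.0ms=0b +2368.421ms=3b
2) 2368.421ms=3b +2368.421ms=3b
Σ=6b of 6 (76bpm 6/8) — PASS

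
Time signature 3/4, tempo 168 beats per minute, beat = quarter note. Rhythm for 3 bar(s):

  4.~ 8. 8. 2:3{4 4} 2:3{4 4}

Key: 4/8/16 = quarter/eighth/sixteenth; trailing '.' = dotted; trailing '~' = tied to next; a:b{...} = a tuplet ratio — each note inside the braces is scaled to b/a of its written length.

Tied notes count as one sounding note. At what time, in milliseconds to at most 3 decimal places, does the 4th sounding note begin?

note 4 onset = 9/2b = 1607.143ms

1. 0.0ms @ 0 + 803.571ms (9/4)
2. 803.571ms @ 9/4 + 267.857ms (3/4)
3. 1071.429ms @ 3 + 535.714ms (3/2)
4. 1607.143ms @ 9/2 + 535.714ms (3/2)
5. 2142.857ms @ 6 + 535.714ms (3/2)
6. 2678.571ms @ 15/2 + 535.714ms (3/2)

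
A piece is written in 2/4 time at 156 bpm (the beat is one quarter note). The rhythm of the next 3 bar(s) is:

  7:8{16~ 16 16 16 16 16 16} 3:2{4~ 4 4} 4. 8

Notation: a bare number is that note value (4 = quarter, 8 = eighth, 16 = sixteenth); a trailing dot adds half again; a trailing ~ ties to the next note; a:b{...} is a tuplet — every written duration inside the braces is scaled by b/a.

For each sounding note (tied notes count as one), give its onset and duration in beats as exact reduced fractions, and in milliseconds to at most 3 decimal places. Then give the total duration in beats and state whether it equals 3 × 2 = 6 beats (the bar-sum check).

1) 0.0ms=0b +219.78ms=4/7b
2) 219.78ms=4/7b +109.89ms=2/7b
3) 329.67ms=6/7b +109.89ms=2/7b
4) 439.56ms=8/7b +109.89ms=2/7b
5) 549.451ms=10/7b +109.89ms=2/7b
6) 659.341ms=12/7b +109.89ms=2/7b
7) 769.231ms=2b +512.821ms=4/3b
8) 1282.051ms=10/3b +256.41ms=2/3b
9) 1538.462ms=4b +576.923ms=3/2b
10) 2115.385ms=11/2b +192.308ms=1/2b
Σ=6b of 6 (156bpm 2/4) — PASS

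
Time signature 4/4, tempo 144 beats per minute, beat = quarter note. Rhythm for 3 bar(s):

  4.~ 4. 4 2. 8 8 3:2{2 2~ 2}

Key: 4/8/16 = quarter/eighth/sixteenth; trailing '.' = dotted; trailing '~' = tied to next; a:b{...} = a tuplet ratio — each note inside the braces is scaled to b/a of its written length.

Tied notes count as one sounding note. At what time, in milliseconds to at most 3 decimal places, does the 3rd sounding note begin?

note 3 onset = 4b = 1666.667ms

1. 0.0ms @ 0 + 1250.0ms (3)
2. 1250.0ms @ 3 + 416.667ms (1)
3. 1666.667ms @ 4 + 1250.0ms (3)
4. 2916.667ms @ 7 + 208.333ms (1/2)
5. 3125.0ms @ 15/2 + 208.333ms (1/2)
6. 3333.333ms @ 8 + 555.556ms (4/3)
7. 3888.889ms @ 28/3 + 1111.111ms (8/3)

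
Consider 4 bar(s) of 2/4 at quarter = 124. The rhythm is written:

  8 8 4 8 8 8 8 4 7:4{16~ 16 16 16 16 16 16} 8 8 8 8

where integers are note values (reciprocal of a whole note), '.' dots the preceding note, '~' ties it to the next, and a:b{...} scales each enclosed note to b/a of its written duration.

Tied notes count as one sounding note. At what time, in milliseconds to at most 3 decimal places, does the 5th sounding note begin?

1. 0.0ms @ 0 + 241.935ms (1/2)
2. 241.935ms @ 1/2 + 241.935ms (1/2)
3. 483.871ms @ 1 + 483.871ms (1)
4. 967.742ms @ 2 + 241.935ms (1/2)
5. 1209.677ms @ 5/2 + 241.935ms (1/2)
6. 1451.613ms @ 3 + 241.935ms (1/2)
7. 1693.548ms @ 7/2 + 241.935ms (1/2)
8. 1935.484ms @ 4 + 483.871ms (1)
9. 2419.355ms @ 5 + 138.249ms (2/7)
10. 2557.604ms @ 37/7 + 69.124ms (1/7)
11. 2626.728ms @ 38/7 + 69.124ms (1/7)
12. 2695.853ms @ 39/7 + 69.124ms (1/7)
13. 2764.977ms @ 40/7 + 69.124ms (1/7)
14. 2834.101ms @ 41/7 + 69.124ms (1/7)
15. 2903.226ms @ 6 + 241.935ms (1/2)
16. 3145.161ms @ 13/2 + 241.935ms (1/2)
17. 3387.097ms @ 7 + 241.935ms (1/2)
18. 3629.032ms @ 15/2 + 241.935ms (1/2)

note 5 onset = 5/2b = 1209.677ms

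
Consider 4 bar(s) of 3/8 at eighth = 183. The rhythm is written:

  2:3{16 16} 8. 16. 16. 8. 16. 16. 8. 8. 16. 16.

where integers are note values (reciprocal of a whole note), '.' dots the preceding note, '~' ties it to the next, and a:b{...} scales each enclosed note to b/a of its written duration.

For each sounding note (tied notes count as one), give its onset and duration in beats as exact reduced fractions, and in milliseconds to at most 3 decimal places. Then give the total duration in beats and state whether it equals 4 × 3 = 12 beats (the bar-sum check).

1) 0.0ms=0b +245.902ms=3/4b
2) 245.902ms=3/4b +245.902ms=3/4b
3) 491.803ms=3/2b +491.803ms=3/2b
4) 983.607ms=3b +245.902ms=3/4b
5) 1229.508ms=15/4b +245.902ms=3/4b
6) 1475.41ms=9/2b +491.803ms=3/2b
7) 1967.213ms=6b +245.902ms=3/4b
8) 2213.115ms=27/4b +245.902ms=3/4b
9) 2459.016ms=15/2b +491.803ms=3/2b
10) 2950.82ms=9b +491.803ms=3/2b
11) 3442.623ms=21/2b +245.902ms=3/4b
12) 3688.525ms=45/4b +245.902ms=3/4b
Σ=12b of 12 (183bpm 3/8) — PASS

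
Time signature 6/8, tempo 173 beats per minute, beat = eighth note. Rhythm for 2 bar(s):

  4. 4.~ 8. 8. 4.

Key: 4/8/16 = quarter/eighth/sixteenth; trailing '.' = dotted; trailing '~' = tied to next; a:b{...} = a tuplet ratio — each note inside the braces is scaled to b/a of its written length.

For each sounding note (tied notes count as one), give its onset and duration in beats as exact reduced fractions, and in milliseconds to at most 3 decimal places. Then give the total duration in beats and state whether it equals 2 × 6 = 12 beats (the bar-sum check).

1) 0.0ms=0b +1040.462ms=3b
2) 1040.462ms=3b +1560.694ms=9/2b
3) 2601.156ms=15/2b +520.231ms=3/2b
4) 3121.387ms=9b +1040.462ms=3b
Σ=12b of 12 (173bpm 6/8) — PASS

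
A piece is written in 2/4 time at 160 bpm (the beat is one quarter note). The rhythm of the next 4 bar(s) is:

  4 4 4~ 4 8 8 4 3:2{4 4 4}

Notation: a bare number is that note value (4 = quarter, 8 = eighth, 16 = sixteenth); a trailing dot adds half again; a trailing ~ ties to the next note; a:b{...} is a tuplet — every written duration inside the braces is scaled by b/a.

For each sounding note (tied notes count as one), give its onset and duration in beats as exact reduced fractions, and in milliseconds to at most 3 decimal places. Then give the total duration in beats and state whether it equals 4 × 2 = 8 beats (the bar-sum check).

1) 0.0ms=0b +375.0ms=1b
2) 375.0ms=1b +375.0ms=1b
3) 750.0ms=2b +750.0ms=2b
4) 1500.0ms=4b +187.5ms=1/2b
5) 1687.5ms=9/2b +187.5ms=1/2b
6) 1875.0ms=5b +375.0ms=1b
7) 2250.0ms=6b +250.0ms=2/3b
8) 2500.0ms=20/3b +250.0ms=2/3b
9) 2750.0ms=22/3b +250.0ms=2/3b
Σ=8b of 8 (160bpm 2/4) — PASS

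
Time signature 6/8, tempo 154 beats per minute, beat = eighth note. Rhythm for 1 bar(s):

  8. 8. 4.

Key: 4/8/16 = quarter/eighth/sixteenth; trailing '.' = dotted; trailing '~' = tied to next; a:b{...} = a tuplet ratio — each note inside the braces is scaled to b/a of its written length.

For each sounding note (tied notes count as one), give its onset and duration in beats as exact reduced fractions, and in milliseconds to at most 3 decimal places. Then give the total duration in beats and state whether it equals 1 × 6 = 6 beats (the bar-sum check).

1) 0.0ms=0b +584.416ms=3/2b
2) 584.416ms=3/2b +584.416ms=3/2b
3) 1168.831ms=3b +1168.831ms=3b
Σ=6b of 6 (154bpm 6/8) — PASS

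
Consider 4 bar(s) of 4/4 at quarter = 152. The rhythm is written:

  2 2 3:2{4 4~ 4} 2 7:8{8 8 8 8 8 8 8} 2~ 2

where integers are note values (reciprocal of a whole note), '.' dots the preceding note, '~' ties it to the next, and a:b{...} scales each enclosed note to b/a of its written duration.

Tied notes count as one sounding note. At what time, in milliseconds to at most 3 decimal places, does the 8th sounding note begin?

1. 0.0ms @ 0 + 789.474ms (2)
2. 789.474ms @ 2 + 789.474ms (2)
3. 1578.947ms @ 4 + 263.158ms (2/3)
4. 1842.105ms @ 14/3 + 526.316ms (4/3)
5. 2368.421ms @ 6 + 789.474ms (2)
6. 3157.895ms @ 8 + 225.564ms (4/7)
7. 3383.459ms @ 60/7 + 225.564ms (4/7)
8. 3609.023ms @ 64/7 + 225.564ms (4/7)
9. 3834.586ms @ 68/7 + 225.564ms (4/7)
10. 4060.15ms @ 72/7 + 225.564ms (4/7)
11. 4285.714ms @ 76/7 + 225.564ms (4/7)
12. 4511.278ms @ 80/7 + 225.564ms (4/7)
13. 4736.842ms @ 12 + 1578.947ms (4)

note 8 onset = 64/7b = 3609.023ms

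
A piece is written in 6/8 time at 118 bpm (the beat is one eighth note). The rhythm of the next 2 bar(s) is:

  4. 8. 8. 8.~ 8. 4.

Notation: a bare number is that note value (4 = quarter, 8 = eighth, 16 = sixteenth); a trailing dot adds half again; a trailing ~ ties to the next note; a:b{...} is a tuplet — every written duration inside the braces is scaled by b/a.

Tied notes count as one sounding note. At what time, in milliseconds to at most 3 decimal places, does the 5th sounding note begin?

note 5 onset = 9b = 4576.271ms

1. 0.0ms @ 0 + 1525.424ms (3)
2. 1525.424ms @ 3 + 762.712ms (3/2)
3. 2288.136ms @ 9/2 + 762.712ms (3/2)
4. 3050.847ms @ 6 + 1525.424ms (3)
5. 4576.271ms @ 9 + 1525.424ms (3)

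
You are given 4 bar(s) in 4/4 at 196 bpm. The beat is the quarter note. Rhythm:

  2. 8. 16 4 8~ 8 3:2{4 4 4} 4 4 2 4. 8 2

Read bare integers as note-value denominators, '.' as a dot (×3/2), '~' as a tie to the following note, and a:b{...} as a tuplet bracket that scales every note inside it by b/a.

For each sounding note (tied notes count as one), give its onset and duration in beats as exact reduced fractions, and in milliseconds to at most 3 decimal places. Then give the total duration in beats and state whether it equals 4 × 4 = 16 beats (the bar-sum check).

1) 0.0ms=0b +918.367ms=3b
2) 918.367ms=3b +229.592ms=3/4b
3) 1147.959ms=15/4b +76.531ms=1/4b
4) 1224.49ms=4b +306.122ms=1b
5) 1530.612ms=5b +306.122ms=1b
6) 1836.735ms=6b +204.082ms=2/3b
7) 2040.816ms=20/3b +204.082ms=2/3b
8) 2244.898ms=22/3b +204.082ms=2/3b
9) 2448.98ms=8b +306.122ms=1b
10) 2755.102ms=9b +306.122ms=1b
11) 3061.224ms=10b +612.245ms=2b
12) 3673.469ms=12b +459.184ms=3/2b
13) 4132.653ms=27/2b +153.061ms=1/2b
14) 4285.714ms=14b +612.245ms=2b
Σ=16b of 16 (196bpm 4/4) — PASS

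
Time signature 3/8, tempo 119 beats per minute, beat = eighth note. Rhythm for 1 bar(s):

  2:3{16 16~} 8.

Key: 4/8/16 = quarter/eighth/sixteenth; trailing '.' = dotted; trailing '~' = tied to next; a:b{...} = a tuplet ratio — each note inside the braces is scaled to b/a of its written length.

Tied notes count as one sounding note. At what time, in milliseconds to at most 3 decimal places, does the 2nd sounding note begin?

1. 0.0ms @ 0 + 378.151ms (3/4)
2. 378.151ms @ 3/4 + 1134.454ms (9/4)

note 2 onset = 3/4b = 378.151ms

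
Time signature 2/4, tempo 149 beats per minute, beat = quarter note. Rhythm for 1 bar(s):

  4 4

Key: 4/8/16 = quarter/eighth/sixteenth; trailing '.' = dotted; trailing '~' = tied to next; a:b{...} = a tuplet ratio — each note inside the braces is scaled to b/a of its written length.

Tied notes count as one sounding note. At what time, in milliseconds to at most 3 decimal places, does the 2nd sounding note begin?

1. 0.0ms @ 0 + 402.685ms (1)
2. 402.685ms @ 1 + 402.685ms (1)

note 2 onset = 1b = 402.685ms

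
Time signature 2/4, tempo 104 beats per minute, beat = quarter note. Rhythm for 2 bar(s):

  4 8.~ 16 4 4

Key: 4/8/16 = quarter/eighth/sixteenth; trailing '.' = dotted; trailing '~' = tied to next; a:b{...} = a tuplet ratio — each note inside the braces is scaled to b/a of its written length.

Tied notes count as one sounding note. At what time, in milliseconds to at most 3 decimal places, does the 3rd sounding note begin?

1. 0.0ms @ 0 + 576.923ms (1)
2. 576.923ms @ 1 + 576.923ms (1)
3. 1153.846ms @ 2 + 576.923ms (1)
4. 1730.769ms @ 3 + 576.923ms (1)

note 3 onset = 2b = 1153.846ms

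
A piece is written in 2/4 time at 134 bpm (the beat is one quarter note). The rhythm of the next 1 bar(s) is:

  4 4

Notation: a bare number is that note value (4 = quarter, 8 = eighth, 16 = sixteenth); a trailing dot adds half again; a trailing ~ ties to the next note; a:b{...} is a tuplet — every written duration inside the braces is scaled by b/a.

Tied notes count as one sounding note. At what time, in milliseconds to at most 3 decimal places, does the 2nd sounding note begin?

note 2 onset = 1b = 447.761ms

1. 0.0ms @ 0 + 447.761ms (1)
2. 447.761ms @ 1 + 447.761ms (1)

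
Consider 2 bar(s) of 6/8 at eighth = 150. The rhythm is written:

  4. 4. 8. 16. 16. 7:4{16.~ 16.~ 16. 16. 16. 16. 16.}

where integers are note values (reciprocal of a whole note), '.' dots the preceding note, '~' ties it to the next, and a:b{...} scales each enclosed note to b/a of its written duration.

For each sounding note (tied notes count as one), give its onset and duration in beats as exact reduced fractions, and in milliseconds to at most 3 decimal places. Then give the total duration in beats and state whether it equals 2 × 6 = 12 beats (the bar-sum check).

1) 0.0ms=0b +1200.0ms=3b
2) 1200.0ms=3b +1200.0ms=3b
3) 2400.0ms=6b +600.0ms=3/2b
4) 3000.0ms=15/2b +300.0ms=3/4b
5) 3300.0ms=33/4b +300.0ms=3/4b
6) 3600.0ms=9b +514.286ms=9/7b
7) 4114.286ms=72/7b +171.429ms=3/7b
8) 4285.714ms=75/7b +171.429ms=3/7b
9) 4457.143ms=78/7b +171.429ms=3/7b
10) 4628.571ms=81/7b +171.429ms=3/7b
Σ=12b of 12 (150bpm 6/8) — PASS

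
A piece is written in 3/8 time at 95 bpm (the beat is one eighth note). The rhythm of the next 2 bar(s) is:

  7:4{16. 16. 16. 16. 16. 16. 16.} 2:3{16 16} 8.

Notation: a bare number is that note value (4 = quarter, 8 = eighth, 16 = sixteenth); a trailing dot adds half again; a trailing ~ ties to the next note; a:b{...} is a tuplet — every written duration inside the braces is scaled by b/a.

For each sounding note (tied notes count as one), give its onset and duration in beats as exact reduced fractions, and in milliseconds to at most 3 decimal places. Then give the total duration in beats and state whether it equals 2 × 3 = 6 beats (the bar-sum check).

1) 0.0ms=0b +270.677ms=3/7b
2) 270.677ms=3/7b +270.677ms=3/7b
3) 541.353ms=6/7b +270.677ms=3/7b
4) 812.03ms=9/7b +270.677ms=3/7b
5) 1082.707ms=12/7b +270.677ms=3/7b
6) 1353.383ms=15/7b +270.677ms=3/7b
7) 1624.06ms=18/7b +270.677ms=3/7b
8) 1894.737ms=3b +473.684ms=3/4b
9) 2368.421ms=15/4b +473.684ms=3/4b
10) 2842.105ms=9/2b +947.368ms=3/2b
Σ=6b of 6 (95bpm 3/8) — PASS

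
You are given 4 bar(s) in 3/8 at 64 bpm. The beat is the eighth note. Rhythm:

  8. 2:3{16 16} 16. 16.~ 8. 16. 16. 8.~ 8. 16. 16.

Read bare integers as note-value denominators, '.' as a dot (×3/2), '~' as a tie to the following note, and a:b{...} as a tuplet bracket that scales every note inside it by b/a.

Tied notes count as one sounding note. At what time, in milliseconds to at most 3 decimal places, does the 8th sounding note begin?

note 8 onset = 15/2b = 7031.25ms

1. 0.0ms @ 0 + 1406.25ms (3/2)
2. 1406.25ms @ 3/2 + 703.125ms (3/4)
3. 2109.375ms @ 9/4 + 703.125ms (3/4)
4. 2812.5ms @ 3 + 703.125ms (3/4)
5. 3515.625ms @ 15/4 + 2109.375ms (9/4)
6. 5625.0ms @ 6 + 703.125ms (3/4)
7. 6328.125ms @ 27/4 + 703.125ms (3/4)
8. 7031.25ms @ 15/2 + 2812.5ms (3)
9. 9843.75ms @ 21/2 + 703.125ms (3/4)
10. 10546.875ms @ 45/4 + 703.125ms (3/4)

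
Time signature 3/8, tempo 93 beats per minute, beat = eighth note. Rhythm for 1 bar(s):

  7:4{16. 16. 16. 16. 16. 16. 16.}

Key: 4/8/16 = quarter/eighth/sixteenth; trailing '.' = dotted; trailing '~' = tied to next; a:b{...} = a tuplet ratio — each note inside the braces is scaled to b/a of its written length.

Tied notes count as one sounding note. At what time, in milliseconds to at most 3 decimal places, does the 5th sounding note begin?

1. 0.0ms @ 0 + 276.498ms (3/7)
2. 276.498ms @ 3/7 + 276.498ms (3/7)
3. 552.995ms @ 6/7 + 276.498ms (3/7)
4. 829.493ms @ 9/7 + 276.498ms (3/7)
5. 1105.991ms @ 12/7 + 276.498ms (3/7)
6. 1382.488ms @ 15/7 + 276.498ms (3/7)
7. 1658.986ms @ 18/7 + 276.498ms (3/7)

note 5 onset = 12/7b = 1105.991ms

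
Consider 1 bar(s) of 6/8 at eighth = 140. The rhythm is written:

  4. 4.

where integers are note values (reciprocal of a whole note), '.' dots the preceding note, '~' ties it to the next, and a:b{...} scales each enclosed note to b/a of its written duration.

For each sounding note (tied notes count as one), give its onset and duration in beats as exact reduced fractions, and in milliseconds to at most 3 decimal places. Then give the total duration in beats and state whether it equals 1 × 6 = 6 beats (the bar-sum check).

1) 0.0ms=0b +1285.714ms=3b
2) 1285.714ms=3b +1285.714ms=3b
Σ=6b of 6 (140bpm 6/8) — PASS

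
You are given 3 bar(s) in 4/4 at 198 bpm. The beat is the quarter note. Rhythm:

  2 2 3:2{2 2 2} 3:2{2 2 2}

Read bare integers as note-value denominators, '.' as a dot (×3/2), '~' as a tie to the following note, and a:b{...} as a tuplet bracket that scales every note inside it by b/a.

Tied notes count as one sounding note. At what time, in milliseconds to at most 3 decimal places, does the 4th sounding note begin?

1. 0.0ms @ 0 + 606.061ms (2)
2. 606.061ms @ 2 + 606.061ms (2)
3. 1212.121ms @ 4 + 404.04ms (4/3)
4. 1616.162ms @ 16/3 + 404.04ms (4/3)
5. 2020.202ms @ 20/3 + 404.04ms (4/3)
6. 2424.242ms @ 8 + 404.04ms (4/3)
7. 2828.283ms @ 28/3 + 404.04ms (4/3)
8. 3232.323ms @ 32/3 + 404.04ms (4/3)

note 4 onset = 16/3b = 1616.162ms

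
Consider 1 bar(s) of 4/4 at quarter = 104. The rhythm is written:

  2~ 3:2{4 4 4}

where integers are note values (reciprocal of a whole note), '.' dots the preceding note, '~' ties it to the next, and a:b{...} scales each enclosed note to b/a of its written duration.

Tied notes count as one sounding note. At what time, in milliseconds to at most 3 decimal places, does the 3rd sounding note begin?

note 3 onset = 10/3b = 1923.077ms

1. 0.0ms @ 0 + 1538.462ms (8/3)
2. 1538.462ms @ 8/3 + 384.615ms (2/3)
3. 1923.077ms @ 10/3 + 384.615ms (2/3)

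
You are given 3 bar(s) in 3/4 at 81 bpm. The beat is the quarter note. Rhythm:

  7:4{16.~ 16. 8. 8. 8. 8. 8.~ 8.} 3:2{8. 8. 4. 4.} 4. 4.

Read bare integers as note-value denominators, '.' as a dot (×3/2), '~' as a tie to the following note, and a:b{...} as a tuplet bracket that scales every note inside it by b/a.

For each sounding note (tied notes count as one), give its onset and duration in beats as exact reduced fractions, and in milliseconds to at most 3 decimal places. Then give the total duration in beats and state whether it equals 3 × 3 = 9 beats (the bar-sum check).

1) 0.0ms=0b +317.46ms=3/7b
2) 317.46ms=3/7b +317.46ms=3/7b
3) 634.921ms=6/7b +317.46ms=3/7b
4) 952.381ms=9/7b +317.46ms=3/7b
5) 1269.841ms=12/7b +317.46ms=3/7b
6) 1587.302ms=15/7b +634.921ms=6/7b
7) 2222.222ms=3b +370.37ms=1/2b
8) 2592.593ms=7/2b +370.37ms=1/2b
9) 2962.963ms=4b +740.741ms=1b
10) 3703.704ms=5b +740.741ms=1b
11) 4444.444ms=6b +1111.111ms=3/2b
12) 5555.556ms=15/2b +1111.111ms=3/2b
Σ=9b of 9 (81bpm 3/4) — PASS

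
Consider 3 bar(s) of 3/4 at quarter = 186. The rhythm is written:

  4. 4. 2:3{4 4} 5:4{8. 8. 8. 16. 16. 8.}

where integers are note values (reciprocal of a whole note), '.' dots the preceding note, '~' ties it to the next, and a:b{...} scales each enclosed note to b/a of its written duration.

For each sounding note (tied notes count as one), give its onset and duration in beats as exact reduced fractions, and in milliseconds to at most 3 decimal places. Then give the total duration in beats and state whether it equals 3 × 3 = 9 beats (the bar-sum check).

1) 0.0ms=0b +483.871ms=3/2b
2) 483.871ms=3/2b +483.871ms=3/2b
3) 967.742ms=3b +483.871ms=3/2b
4) 1451.613ms=9/2b +483.871ms=3/2b
5) 1935.484ms=6b +193.548ms=3/5b
6) 2129.032ms=33/5b +193.548ms=3/5b
7) 2322.581ms=36/5b +193.548ms=3/5b
8) 2516.129ms=39/5b +96.774ms=3/10b
9) 2612.903ms=81/10b +96.774ms=3/10b
10) 2709.677ms=42/5b +193.548ms=3/5b
Σ=9b of 9 (186bpm 3/4) — PASS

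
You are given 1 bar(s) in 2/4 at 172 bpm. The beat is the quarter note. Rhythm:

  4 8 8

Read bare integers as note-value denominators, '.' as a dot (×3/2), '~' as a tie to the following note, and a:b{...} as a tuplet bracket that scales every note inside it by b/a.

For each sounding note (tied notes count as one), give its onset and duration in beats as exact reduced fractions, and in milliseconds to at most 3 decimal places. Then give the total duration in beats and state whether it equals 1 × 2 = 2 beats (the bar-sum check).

1) 0.0ms=0b +348.837ms=1b
2) 348.837ms=1b +174.419ms=1/2b
3) 523.256ms=3/2b +174.419ms=1/2b
Σ=2b of 2 (172bpm 2/4) — PASS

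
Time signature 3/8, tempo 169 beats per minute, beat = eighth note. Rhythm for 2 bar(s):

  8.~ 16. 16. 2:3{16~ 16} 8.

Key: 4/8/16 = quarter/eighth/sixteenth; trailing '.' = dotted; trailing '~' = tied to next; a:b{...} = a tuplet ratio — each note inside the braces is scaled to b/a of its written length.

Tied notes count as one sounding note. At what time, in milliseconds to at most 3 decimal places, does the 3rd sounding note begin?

note 3 onset = 3b = 1065.089ms

1. 0.0ms @ 0 + 798.817ms (9/4)
2. 798.817ms @ 9/4 + 266.272ms (3/4)
3. 1065.089ms @ 3 + 532.544ms (3/2)
4. 1597.633ms @ 9/2 + 532.544ms (3/2)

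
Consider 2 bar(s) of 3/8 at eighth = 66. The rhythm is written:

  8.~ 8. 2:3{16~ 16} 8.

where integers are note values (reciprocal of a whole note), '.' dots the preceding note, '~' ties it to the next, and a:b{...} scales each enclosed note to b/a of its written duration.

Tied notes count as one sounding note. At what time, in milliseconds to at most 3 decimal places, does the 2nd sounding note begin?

1. 0.0ms @ 0 + 2727.273ms (3)
2. 2727.273ms @ 3 + 1363.636ms (3/2)
3. 4090.909ms @ 9/2 + 1363.636ms (3/2)

note 2 onset = 3b = 2727.273ms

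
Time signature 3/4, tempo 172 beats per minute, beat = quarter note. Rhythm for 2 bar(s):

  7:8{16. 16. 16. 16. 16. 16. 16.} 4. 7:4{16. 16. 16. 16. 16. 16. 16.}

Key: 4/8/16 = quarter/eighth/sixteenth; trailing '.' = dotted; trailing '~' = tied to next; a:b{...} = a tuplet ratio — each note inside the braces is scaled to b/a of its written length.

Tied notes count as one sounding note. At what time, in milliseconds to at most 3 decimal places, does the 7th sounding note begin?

1. 0.0ms @ 0 + 149.502ms (3/7)
2. 149.502ms @ 3/7 + 149.502ms (3/7)
3. 299.003ms @ 6/7 + 149.502ms (3/7)
4. 448.505ms @ 9/7 + 149.502ms (3/7)
5. 598.007ms @ 12/7 + 149.502ms (3/7)
6. 747.508ms @ 15/7 + 149.502ms (3/7)
7. 897.01ms @ 18/7 + 149.502ms (3/7)
8. 1046.512ms @ 3 + 523.256ms (3/2)
9. 1569.767ms @ 9/2 + 74.751ms (3/14)
10. 1644.518ms @ 33/7 + 74.751ms (3/14)
11. 1719.269ms @ 69/14 + 74.751ms (3/14)
12. 1794.02ms @ 36/7 + 74.751ms (3/14)
13. 1868.771ms @ 75/14 + 74.751ms (3/14)
14. 1943.522ms @ 39/7 + 74.751ms (3/14)
15. 2018.272ms @ 81/14 + 74.751ms (3/14)

note 7 onset = 18/7b = 897.01ms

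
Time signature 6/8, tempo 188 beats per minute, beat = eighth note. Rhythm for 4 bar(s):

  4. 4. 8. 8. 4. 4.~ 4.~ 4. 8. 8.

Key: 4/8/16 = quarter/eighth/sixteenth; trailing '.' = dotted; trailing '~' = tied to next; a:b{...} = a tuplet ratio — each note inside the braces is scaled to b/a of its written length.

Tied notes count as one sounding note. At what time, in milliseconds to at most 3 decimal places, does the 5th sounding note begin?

note 5 onset = 9b = 2872.34ms

1. 0.0ms @ 0 + 957.447ms (3)
2. 957.447ms @ 3 + 957.447ms (3)
3. 1914.894ms @ 6 + 478.723ms (3/2)
4. 2393.617ms @ 15/2 + 478.723ms (3/2)
5. 2872.34ms @ 9 + 957.447ms (3)
6. 3829.787ms @ 12 + 2872.34ms (9)
7. 6702.128ms @ 21 + 478.723ms (3/2)
8. 7180.851ms @ 45/2 + 478.723ms (3/2)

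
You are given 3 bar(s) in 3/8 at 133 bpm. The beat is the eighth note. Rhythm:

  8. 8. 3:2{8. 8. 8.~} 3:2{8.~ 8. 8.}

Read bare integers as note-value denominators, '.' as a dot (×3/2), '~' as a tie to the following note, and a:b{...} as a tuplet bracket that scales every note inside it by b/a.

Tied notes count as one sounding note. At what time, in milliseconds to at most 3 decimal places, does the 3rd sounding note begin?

note 3 onset = 3b = 1353.383ms

1. 0.0ms @ 0 + 676.692ms (3/2)
2. 676.692ms @ 3/2 + 676.692ms (3/2)
3. 1353.383ms @ 3 + 451.128ms (1)
4. 1804.511ms @ 4 + 451.128ms (1)
5. 2255.639ms @ 5 + 1353.383ms (3)
6. 3609.023ms @ 8 + 451.128ms (1)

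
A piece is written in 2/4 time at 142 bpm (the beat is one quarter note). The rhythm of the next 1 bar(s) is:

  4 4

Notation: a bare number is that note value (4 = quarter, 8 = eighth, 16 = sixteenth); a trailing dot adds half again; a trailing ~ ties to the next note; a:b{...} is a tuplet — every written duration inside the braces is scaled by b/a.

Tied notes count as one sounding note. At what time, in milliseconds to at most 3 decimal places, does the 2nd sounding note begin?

1. 0.0ms @ 0 + 422.535ms (1)
2. 422.535ms @ 1 + 422.535ms (1)

note 2 onset = 1b = 422.535ms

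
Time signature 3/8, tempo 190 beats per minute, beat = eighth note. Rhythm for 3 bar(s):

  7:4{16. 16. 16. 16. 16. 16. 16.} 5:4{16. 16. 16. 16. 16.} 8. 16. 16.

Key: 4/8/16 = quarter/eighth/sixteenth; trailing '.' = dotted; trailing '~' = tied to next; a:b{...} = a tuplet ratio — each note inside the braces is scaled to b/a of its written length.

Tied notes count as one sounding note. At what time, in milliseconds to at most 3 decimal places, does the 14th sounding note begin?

1. 0.0ms @ 0 + 135.338ms (3/7)
2. 135.338ms @ 3/7 + 135.338ms (3/7)
3. 270.677ms @ 6/7 + 135.338ms (3/7)
4. 406.015ms @ 9/7 + 135.338ms (3/7)
5. 541.353ms @ 12/7 + 135.338ms (3/7)
6. 676.692ms @ 15/7 + 135.338ms (3/7)
7. 812.03ms @ 18/7 + 135.338ms (3/7)
8. 947.368ms @ 3 + 189.474ms (3/5)
9. 1136.842ms @ 18/5 + 189.474ms (3/5)
10. 1326.316ms @ 21/5 + 189.474ms (3/5)
11. 1515.789ms @ 24/5 + 189.474ms (3/5)
12. 1705.263ms @ 27/5 + 189.474ms (3/5)
13. 1894.737ms @ 6 + 473.684ms (3/2)
14. 2368.421ms @ 15/2 + 236.842ms (3/4)
15. 2605.263ms @ 33/4 + 236.842ms (3/4)

note 14 onset = 15/2b = 2368.421ms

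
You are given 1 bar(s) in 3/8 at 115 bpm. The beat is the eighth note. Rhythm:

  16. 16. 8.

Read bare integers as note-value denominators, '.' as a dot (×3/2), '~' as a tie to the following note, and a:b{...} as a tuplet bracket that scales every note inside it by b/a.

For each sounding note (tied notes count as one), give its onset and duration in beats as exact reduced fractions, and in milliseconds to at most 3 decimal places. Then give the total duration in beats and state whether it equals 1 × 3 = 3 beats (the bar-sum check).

1) 0.0ms=0b +391.304ms=3/4b
2) 391.304ms=3/4b +391.304ms=3/4b
3) 782.609ms=3/2b +782.609ms=3/2b
Σ=3b of 3 (115bpm 3/8) — PASS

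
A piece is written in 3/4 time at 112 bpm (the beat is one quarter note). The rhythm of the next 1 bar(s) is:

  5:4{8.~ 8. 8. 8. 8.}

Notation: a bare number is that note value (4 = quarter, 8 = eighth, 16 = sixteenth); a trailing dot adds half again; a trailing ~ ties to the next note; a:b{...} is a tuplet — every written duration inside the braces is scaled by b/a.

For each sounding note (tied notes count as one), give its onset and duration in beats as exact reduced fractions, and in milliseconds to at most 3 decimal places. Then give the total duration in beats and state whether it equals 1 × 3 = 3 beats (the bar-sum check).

1) 0.0ms=0b +642.857ms=6/5b
2) 642.857ms=6/5b +321.429ms=3/5b
3) 964.286ms=9/5b +321.429ms=3/5b
4) 1285.714ms=12/5b +321.429ms=3/5b
Σ=3b of 3 (112bpm 3/4) — PASS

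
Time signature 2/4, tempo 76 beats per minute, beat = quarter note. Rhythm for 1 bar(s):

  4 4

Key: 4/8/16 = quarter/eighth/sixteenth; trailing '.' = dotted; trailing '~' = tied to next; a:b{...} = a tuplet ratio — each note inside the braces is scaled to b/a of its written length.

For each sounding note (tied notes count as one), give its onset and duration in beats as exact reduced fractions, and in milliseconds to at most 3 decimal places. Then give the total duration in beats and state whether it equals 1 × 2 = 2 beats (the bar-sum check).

1) 0.0ms=0b +789.474ms=1b
2) 789.474ms=1b +789.474ms=1b
Σ=2b of 2 (76bpm 2/4) — PASS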